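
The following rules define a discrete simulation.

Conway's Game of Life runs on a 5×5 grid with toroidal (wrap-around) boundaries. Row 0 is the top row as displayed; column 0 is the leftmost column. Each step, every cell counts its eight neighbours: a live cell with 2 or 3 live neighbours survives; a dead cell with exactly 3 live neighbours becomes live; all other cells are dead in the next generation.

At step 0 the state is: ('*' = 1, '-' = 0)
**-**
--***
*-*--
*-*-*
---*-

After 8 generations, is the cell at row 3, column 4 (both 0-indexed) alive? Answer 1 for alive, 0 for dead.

gen 0: **-**
--***
*-*--
*-*-*
---*-
gen 1: **---
-----
*-*--
*-*-*
-----
gen 2: -----
*----
*--**
*--**
----*
gen 3: -----
*----
-*-*-
-----
*--**
gen 4: *----
-----
-----
*-**-
----*
gen 5: -----
-----
-----
---**
**-**
gen 6: *---*
-----
-----
--**-
*-**-
gen 7: **-**
-----
-----
-****
*-*--
gen 8: *****
*---*
--**-
*****
-----

1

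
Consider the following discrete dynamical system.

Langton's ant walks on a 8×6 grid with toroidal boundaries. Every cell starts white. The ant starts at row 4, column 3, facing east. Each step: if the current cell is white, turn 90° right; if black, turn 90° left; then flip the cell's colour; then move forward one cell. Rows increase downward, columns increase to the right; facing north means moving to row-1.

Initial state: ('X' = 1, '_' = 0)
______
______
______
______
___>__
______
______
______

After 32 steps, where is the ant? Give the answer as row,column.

2,1

k=0  ______
______
______
______
___>__
______
______
______
k=1  ______
______
______
______
___X__
___v__
______
______
k=2  ______
______
______
______
___X__
__<X__
______
______
k=3  ______
______
______
______
__^X__
__XX__
______
______
k=4  ______
______
______
______
__X>__
__XX__
______
______
k=5  ______
______
______
___^__
__X___
__XX__
______
______
k=6  ______
______
______
___X>_
__X___
__XX__
______
______
k=7  ______
______
______
___XX_
__X_v_
__XX__
______
______
k=8  ______
______
______
___XX_
__X<X_
__XX__
______
______
k=9  ______
______
______
___^X_
__XXX_
__XX__
______
______
k=10  ______
______
______
__<_X_
__XXX_
__XX__
______
______
k=11  ______
______
__^___
__X_X_
__XXX_
__XX__
______
______
k=12  ______
______
__X>__
__X_X_
__XXX_
__XX__
______
______
k=13  ______
______
__XX__
__XvX_
__XXX_
__XX__
______
______
k=14  ______
______
__XX__
__<XX_
__XXX_
__XX__
______
______
k=15  ______
______
__XX__
___XX_
__vXX_
__XX__
______
______
k=16  ______
______
__XX__
___XX_
___>X_
__XX__
______
______
k=17  ______
______
__XX__
___^X_
____X_
__XX__
______
______
k=18  ______
______
__XX__
__<_X_
____X_
__XX__
______
______
k=19  ______
______
__^X__
__X_X_
____X_
__XX__
______
______
k=20  ______
______
_<_X__
__X_X_
____X_
__XX__
______
______
k=21  ______
_^____
_X_X__
__X_X_
____X_
__XX__
______
______
k=22  ______
_X>___
_X_X__
__X_X_
____X_
__XX__
______
______
k=23  ______
_XX___
_XvX__
__X_X_
____X_
__XX__
______
______
k=24  ______
_XX___
_<XX__
__X_X_
____X_
__XX__
______
______
k=25  ______
_XX___
__XX__
_vX_X_
____X_
__XX__
______
______
k=26  ______
_XX___
__XX__
<XX_X_
____X_
__XX__
______
______
k=27  ______
_XX___
^_XX__
XXX_X_
____X_
__XX__
______
______
k=28  ______
_XX___
X>XX__
XXX_X_
____X_
__XX__
______
______
k=29  ______
_XX___
XXXX__
XvX_X_
____X_
__XX__
______
______
k=30  ______
_XX___
XXXX__
X_>_X_
____X_
__XX__
______
______
k=31  ______
_XX___
XX^X__
X___X_
____X_
__XX__
______
______
k=32  ______
_XX___
X<_X__
X___X_
____X_
__XX__
______
______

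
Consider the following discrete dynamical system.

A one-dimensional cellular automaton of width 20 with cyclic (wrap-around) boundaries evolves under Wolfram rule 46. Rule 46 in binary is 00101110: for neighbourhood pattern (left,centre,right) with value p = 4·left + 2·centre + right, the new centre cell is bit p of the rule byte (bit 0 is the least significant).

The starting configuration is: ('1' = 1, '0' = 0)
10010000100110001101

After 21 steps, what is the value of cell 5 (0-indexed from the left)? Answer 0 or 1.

0

[0] 10010000100110001101
[1] 00110001101100011011
[2] 01100011011000110110
[3] 11000110110001101100
[4] 10001101100011011001
[5] 00011011000110110011
[6] 00110110001101100110
[7] 01101100011011001100
[8] 11011000110110011000
[9] 10110001101100110001
[10] 01100011011001100011
[11] 11000110110011000110
[12] 10001101100110001101
[13] 00011011001100011011
[14] 00110110011000110110
[15] 01101100110001101100
[16] 11011001100011011000
[17] 10110011000110110001
[18] 01100110001101100011
[19] 11001100011011000110
[20] 10011000110110001101
[21] 00110001101100011011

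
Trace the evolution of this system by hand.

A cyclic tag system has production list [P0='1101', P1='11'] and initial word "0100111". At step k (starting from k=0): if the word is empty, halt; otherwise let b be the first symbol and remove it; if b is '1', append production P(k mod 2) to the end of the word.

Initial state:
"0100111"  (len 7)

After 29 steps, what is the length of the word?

50

[0] "0100111"  (len 7)
[1] "100111"  (len 6)
[2] "0011111"  (len 7)
[3] "011111"  (len 6)
[4] "11111"  (len 5)
[5] "11111101"  (len 8)
[6] "111110111"  (len 9)
[7] "111101111101"  (len 12)
[8] "1110111110111"  (len 13)
[9] "1101111101111101"  (len 16)
[10] "10111110111110111"  (len 17)
[11] "01111101111101111101"  (len 20)
[12] "1111101111101111101"  (len 19)
[13] "1111011111011111011101"  (len 22)
[14] "11101111101111101110111"  (len 23)
[15] "11011111011111011101111101"  (len 26)
[16] "101111101111101110111110111"  (len 27)
[17] "011111011111011101111101111101"  (len 30)
[18] "11111011111011101111101111101"  (len 29)
[19] "11110111110111011111011111011101"  (len 32)
[20] "111011111011101111101111101110111"  (len 33)
[21] "110111110111011111011111011101111101"  (len 36)
[22] "1011111011101111101111101110111110111"  (len 37)
[23] "0111110111011111011111011101111101111101"  (len 40)
[24] "111110111011111011111011101111101111101"  (len 39)
[25] "111101110111110111110111011111011111011101"  (len 42)
[26] "1110111011111011111011101111101111101110111"  (len 43)
[27] "1101110111110111110111011111011111011101111101"  (len 46)
[28] "10111011111011111011101111101111101110111110111"  (len 47)
[29] "01110111110111110111011111011111011101111101111101"  (len 50)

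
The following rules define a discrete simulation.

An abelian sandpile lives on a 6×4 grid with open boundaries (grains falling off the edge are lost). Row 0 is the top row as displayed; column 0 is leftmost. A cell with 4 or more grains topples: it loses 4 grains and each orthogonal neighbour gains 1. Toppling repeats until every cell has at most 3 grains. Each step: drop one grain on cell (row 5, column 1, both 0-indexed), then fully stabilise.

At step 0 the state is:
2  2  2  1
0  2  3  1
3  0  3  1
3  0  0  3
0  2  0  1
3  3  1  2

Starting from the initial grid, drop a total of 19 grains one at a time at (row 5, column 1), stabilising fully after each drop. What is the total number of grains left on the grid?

43

k=0  2  2  2  1
0  2  3  1
3  0  3  1
3  0  0  3
0  2  0  1
3  3  1  2
k=1  2  2  2  1
0  2  3  1
3  0  3  1
3  0  0  3
1  3  0  1
0  1  2  2
k=2  2  2  2  1
0  2  3  1
3  0  3  1
3  0  0  3
1  3  0  1
0  2  2  2
k=3  2  2  2  1
0  2  3  1
3  0  3  1
3  0  0  3
1  3  0  1
0  3  2  2
k=4  2  2  2  1
0  2  3  1
3  0  3  1
3  1  0  3
2  0  1  1
1  1  3  2
k=5  2  2  2  1
0  2  3  1
3  0  3  1
3  1  0  3
2  0  1  1
1  2  3  2
k=6  2  2  2  1
0  2  3  1
3  0  3  1
3  1  0  3
2  0  1  1
1  3  3  2
k=7  2  2  2  1
0  2  3  1
3  0  3  1
3  1  0  3
2  1  2  1
2  1  0  3
k=8  2  2  2  1
0  2  3  1
3  0  3  1
3  1  0  3
2  1  2  1
2  2  0  3
k=9  2  2  2  1
0  2  3  1
3  0  3  1
3  1  0  3
2  1  2  1
2  3  0  3
k=10  2  2  2  1
0  2  3  1
3  0  3  1
3  1  0  3
2  2  2  1
3  0  1  3
k=11  2  2  2  1
0  2  3  1
3  0  3  1
3  1  0  3
2  2  2  1
3  1  1  3
k=12  2  2  2  1
0  2  3  1
3  0  3  1
3  1  0  3
2  2  2  1
3  2  1  3
k=13  2  2  2  1
0  2  3  1
3  0  3  1
3  1  0  3
2  2  2  1
3  3  1  3
k=14  2  2  2  1
0  2  3  1
3  0  3  1
3  1  0  3
3  3  2  1
0  1  2  3
k=15  2  2  2  1
0  2  3  1
3  0  3  1
3  1  0  3
3  3  2  1
0  2  2  3
k=16  2  2  2  1
0  2  3  1
3  0  3  1
3  1  0  3
3  3  2  1
0  3  2  3
k=17  2  2  2  1
1  2  3  1
0  1  3  1
1  3  0  3
1  1  3  1
2  1  3  3
k=18  2  2  2  1
1  2  3  1
0  1  3  1
1  3  0  3
1  1  3  1
2  2  3  3
k=19  2  2  2  1
1  2  3  1
0  1  3  1
1  3  0  3
1  1  3  1
2  3  3  3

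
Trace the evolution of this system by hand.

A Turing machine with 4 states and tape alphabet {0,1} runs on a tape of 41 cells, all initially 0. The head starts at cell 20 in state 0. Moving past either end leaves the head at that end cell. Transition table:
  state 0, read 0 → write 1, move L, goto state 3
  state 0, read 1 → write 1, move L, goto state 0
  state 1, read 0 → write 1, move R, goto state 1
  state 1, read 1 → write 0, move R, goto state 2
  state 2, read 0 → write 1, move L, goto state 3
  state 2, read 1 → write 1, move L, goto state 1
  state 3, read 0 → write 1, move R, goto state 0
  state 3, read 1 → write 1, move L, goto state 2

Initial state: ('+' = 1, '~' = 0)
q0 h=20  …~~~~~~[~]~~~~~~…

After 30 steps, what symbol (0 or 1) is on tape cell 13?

0) q0 h=20  …~~~~~~[~]~~~~~~…
1) q3 h=19  …~~~~~~[~]+~~~~~…
2) q0 h=20  …~~~~~+[+]~~~~~~…
3) q0 h=19  …~~~~~~[+]+~~~~~…
4) q0 h=18  …~~~~~~[~]++~~~~…
5) q3 h=17  …~~~~~~[~]+++~~~…
6) q0 h=18  …~~~~~+[+]++~~~~…
7) q0 h=17  …~~~~~~[+]+++~~~…
8) q0 h=16  …~~~~~~[~]++++~~…
9) q3 h=15  …~~~~~~[~]+++++~…
10) q0 h=16  …~~~~~+[+]++++~~…
11) q0 h=15  …~~~~~~[+]+++++~…
12) q0 h=14  …~~~~~~[~]++++++…
13) q3 h=13  …~~~~~~[~]++++++…
14) q0 h=14  …~~~~~+[+]++++++…
15) q0 h=13  …~~~~~~[+]++++++…
16) q0 h=12  …~~~~~~[~]++++++…
17) q3 h=11  …~~~~~~[~]++++++…
18) q0 h=12  …~~~~~+[+]++++++…
19) q0 h=11  …~~~~~~[+]++++++…
20) q0 h=10  …~~~~~~[~]++++++…
21) q3 h= 9  …~~~~~~[~]++++++…
22) q0 h=10  …~~~~~+[+]++++++…
23) q0 h= 9  …~~~~~~[+]++++++…
24) q0 h= 8  …~~~~~~[~]++++++…
25) q3 h= 7  …~~~~~~[~]++++++…
26) q0 h= 8  …~~~~~+[+]++++++…
27) q0 h= 7  …~~~~~~[+]++++++…
28) q0 h= 6  |~~~~~~[~]++++++…
29) q3 h= 5  |~~~~~[~]++++++…
30) q0 h= 6  |~~~~~+[+]++++++…

1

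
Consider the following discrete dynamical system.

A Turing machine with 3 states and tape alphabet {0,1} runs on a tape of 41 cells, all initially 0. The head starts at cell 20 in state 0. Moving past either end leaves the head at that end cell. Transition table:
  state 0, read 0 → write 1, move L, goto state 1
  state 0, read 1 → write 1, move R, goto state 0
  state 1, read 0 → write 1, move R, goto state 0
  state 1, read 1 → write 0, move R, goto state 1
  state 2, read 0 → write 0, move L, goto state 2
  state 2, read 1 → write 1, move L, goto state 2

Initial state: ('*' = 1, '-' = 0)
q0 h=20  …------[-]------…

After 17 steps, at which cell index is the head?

0) q0 h=20  …------[-]------…
1) q1 h=19  …------[-]*-----…
2) q0 h=20  …-----*[*]------…
3) q0 h=21  …----**[-]------…
4) q1 h=20  …-----*[*]*-----…
5) q1 h=21  …----*-[*]------…
6) q1 h=22  …---*--[-]------…
7) q0 h=23  …--*--*[-]------…
8) q1 h=22  …---*--[*]*-----…
9) q1 h=23  …--*---[*]------…
10) q1 h=24  …-*----[-]------…
11) q0 h=25  …*----*[-]------…
12) q1 h=24  …-*----[*]*-----…
13) q1 h=25  …*-----[*]------…
14) q1 h=26  …------[-]------…
15) q0 h=27  …-----*[-]------…
16) q1 h=26  …------[*]*-----…
17) q1 h=27  …------[*]------…

27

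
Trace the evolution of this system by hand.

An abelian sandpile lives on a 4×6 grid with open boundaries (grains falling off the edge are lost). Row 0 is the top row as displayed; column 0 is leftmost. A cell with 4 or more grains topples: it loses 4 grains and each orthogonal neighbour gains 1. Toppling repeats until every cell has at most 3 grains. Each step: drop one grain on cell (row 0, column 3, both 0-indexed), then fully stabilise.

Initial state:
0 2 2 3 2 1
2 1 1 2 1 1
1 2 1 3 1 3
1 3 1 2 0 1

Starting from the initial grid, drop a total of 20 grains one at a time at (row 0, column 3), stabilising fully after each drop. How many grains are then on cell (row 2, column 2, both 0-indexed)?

3

k=0  0 2 2 3 2 1
2 1 1 2 1 1
1 2 1 3 1 3
1 3 1 2 0 1
k=1  0 2 3 0 3 1
2 1 1 3 1 1
1 2 1 3 1 3
1 3 1 2 0 1
k=2  0 2 3 1 3 1
2 1 1 3 1 1
1 2 1 3 1 3
1 3 1 2 0 1
k=3  0 2 3 2 3 1
2 1 1 3 1 1
1 2 1 3 1 3
1 3 1 2 0 1
k=4  0 2 3 3 3 1
2 1 1 3 1 1
1 2 1 3 1 3
1 3 1 2 0 1
k=5  0 3 0 3 0 2
2 1 3 1 3 1
1 2 2 0 2 3
1 3 1 3 0 1
k=6  0 3 1 0 1 2
2 1 3 2 3 1
1 2 2 0 2 3
1 3 1 3 0 1
k=7  0 3 1 1 1 2
2 1 3 2 3 1
1 2 2 0 2 3
1 3 1 3 0 1
k=8  0 3 1 2 1 2
2 1 3 2 3 1
1 2 2 0 2 3
1 3 1 3 0 1
k=9  0 3 1 3 1 2
2 1 3 2 3 1
1 2 2 0 2 3
1 3 1 3 0 1
k=10  0 3 2 0 2 2
2 1 3 3 3 1
1 2 2 0 2 3
1 3 1 3 0 1
k=11  0 3 2 1 2 2
2 1 3 3 3 1
1 2 2 0 2 3
1 3 1 3 0 1
k=12  0 3 2 2 2 2
2 1 3 3 3 1
1 2 2 0 2 3
1 3 1 3 0 1
k=13  0 3 2 3 2 2
2 1 3 3 3 1
1 2 2 0 2 3
1 3 1 3 0 1
k=14  1 0 1 3 0 3
2 3 1 2 1 2
1 2 3 1 3 3
1 3 1 3 0 1
k=15  1 0 2 0 1 3
2 3 1 3 1 2
1 2 3 1 3 3
1 3 1 3 0 1
k=16  1 0 2 1 1 3
2 3 1 3 1 2
1 2 3 1 3 3
1 3 1 3 0 1
k=17  1 0 2 2 1 3
2 3 1 3 1 2
1 2 3 1 3 3
1 3 1 3 0 1
k=18  1 0 2 3 1 3
2 3 1 3 1 2
1 2 3 1 3 3
1 3 1 3 0 1
k=19  1 0 3 1 2 3
2 3 2 0 2 2
1 2 3 2 3 3
1 3 1 3 0 1
k=20  1 0 3 2 2 3
2 3 2 0 2 2
1 2 3 2 3 3
1 3 1 3 0 1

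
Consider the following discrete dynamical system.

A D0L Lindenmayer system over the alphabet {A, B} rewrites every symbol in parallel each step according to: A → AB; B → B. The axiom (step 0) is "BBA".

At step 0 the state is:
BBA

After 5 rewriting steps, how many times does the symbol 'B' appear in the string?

k=0  BBA
k=1  BBAB
k=2  BBABB
k=3  BBABBB
k=4  BBABBBB
k=5  BBABBBBB

7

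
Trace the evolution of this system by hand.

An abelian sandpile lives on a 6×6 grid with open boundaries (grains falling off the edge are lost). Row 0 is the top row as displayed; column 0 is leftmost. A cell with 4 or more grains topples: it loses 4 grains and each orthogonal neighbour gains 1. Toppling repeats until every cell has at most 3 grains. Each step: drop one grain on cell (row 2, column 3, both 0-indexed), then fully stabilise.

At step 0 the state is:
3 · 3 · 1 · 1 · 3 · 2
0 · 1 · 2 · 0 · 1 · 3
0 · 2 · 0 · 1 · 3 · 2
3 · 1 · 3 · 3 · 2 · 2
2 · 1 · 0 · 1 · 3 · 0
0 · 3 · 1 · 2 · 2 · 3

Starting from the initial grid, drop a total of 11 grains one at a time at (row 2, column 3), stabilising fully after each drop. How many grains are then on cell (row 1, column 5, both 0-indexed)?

2

gen 0: 3 · 3 · 1 · 1 · 3 · 2
0 · 1 · 2 · 0 · 1 · 3
0 · 2 · 0 · 1 · 3 · 2
3 · 1 · 3 · 3 · 2 · 2
2 · 1 · 0 · 1 · 3 · 0
0 · 3 · 1 · 2 · 2 · 3
gen 1: 3 · 3 · 1 · 1 · 3 · 2
0 · 1 · 2 · 0 · 1 · 3
0 · 2 · 0 · 2 · 3 · 2
3 · 1 · 3 · 3 · 2 · 2
2 · 1 · 0 · 1 · 3 · 0
0 · 3 · 1 · 2 · 2 · 3
gen 2: 3 · 3 · 1 · 1 · 3 · 2
0 · 1 · 2 · 0 · 1 · 3
0 · 2 · 0 · 3 · 3 · 2
3 · 1 · 3 · 3 · 2 · 2
2 · 1 · 0 · 1 · 3 · 0
0 · 3 · 1 · 2 · 2 · 3
gen 3: 3 · 3 · 1 · 1 · 3 · 2
0 · 1 · 2 · 1 · 2 · 3
0 · 2 · 2 · 2 · 1 · 3
3 · 2 · 0 · 2 · 1 · 3
2 · 1 · 1 · 3 · 0 · 1
0 · 3 · 1 · 2 · 3 · 3
gen 4: 3 · 3 · 1 · 1 · 3 · 2
0 · 1 · 2 · 1 · 2 · 3
0 · 2 · 2 · 3 · 1 · 3
3 · 2 · 0 · 2 · 1 · 3
2 · 1 · 1 · 3 · 0 · 1
0 · 3 · 1 · 2 · 3 · 3
gen 5: 3 · 3 · 1 · 1 · 3 · 2
0 · 1 · 2 · 2 · 2 · 3
0 · 2 · 3 · 0 · 2 · 3
3 · 2 · 0 · 3 · 1 · 3
2 · 1 · 1 · 3 · 0 · 1
0 · 3 · 1 · 2 · 3 · 3
gen 6: 3 · 3 · 1 · 1 · 3 · 2
0 · 1 · 2 · 2 · 2 · 3
0 · 2 · 3 · 1 · 2 · 3
3 · 2 · 0 · 3 · 1 · 3
2 · 1 · 1 · 3 · 0 · 1
0 · 3 · 1 · 2 · 3 · 3
gen 7: 3 · 3 · 1 · 1 · 3 · 2
0 · 1 · 2 · 2 · 2 · 3
0 · 2 · 3 · 2 · 2 · 3
3 · 2 · 0 · 3 · 1 · 3
2 · 1 · 1 · 3 · 0 · 1
0 · 3 · 1 · 2 · 3 · 3
gen 8: 3 · 3 · 1 · 1 · 3 · 2
0 · 1 · 2 · 2 · 2 · 3
0 · 2 · 3 · 3 · 2 · 3
3 · 2 · 0 · 3 · 1 · 3
2 · 1 · 1 · 3 · 0 · 1
0 · 3 · 1 · 2 · 3 · 3
gen 9: 3 · 3 · 1 · 1 · 3 · 2
0 · 1 · 3 · 3 · 2 · 3
0 · 3 · 0 · 2 · 3 · 3
3 · 2 · 2 · 1 · 2 · 3
2 · 1 · 2 · 0 · 1 · 1
0 · 3 · 1 · 3 · 3 · 3
gen 10: 3 · 3 · 1 · 1 · 3 · 2
0 · 1 · 3 · 3 · 2 · 3
0 · 3 · 0 · 3 · 3 · 3
3 · 2 · 2 · 1 · 2 · 3
2 · 1 · 2 · 0 · 1 · 1
0 · 3 · 1 · 3 · 3 · 3
gen 11: 3 · 3 · 2 · 3 · 1 · 0
0 · 2 · 0 · 2 · 2 · 2
0 · 3 · 2 · 2 · 3 · 2
3 · 2 · 2 · 3 · 0 · 1
2 · 1 · 2 · 0 · 2 · 2
0 · 3 · 1 · 3 · 3 · 3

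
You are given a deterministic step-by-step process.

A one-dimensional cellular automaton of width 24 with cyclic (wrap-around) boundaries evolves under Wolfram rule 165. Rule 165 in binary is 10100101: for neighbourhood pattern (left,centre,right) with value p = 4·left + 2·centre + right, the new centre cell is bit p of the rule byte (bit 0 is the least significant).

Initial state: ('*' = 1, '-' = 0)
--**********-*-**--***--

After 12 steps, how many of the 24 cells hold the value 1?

[0] --**********-*-**--***--
[1] *--********-***-----*--*
[2] ----******-*-*--***-*---
[3] ***--****-****---*-**-**
[4] **----**-*-**--*-**--*-*
[5] *--**---***----**----**-
[6] *-----*--*--**----**---*
[7] --***-*--*-----**----*--
[8] *--*-**--*-***----**-*-*
[9] ---**----**-*--**---***-
[10] **----**---**-----*--*--
[11] ---**----*----***-*--*--
[12] **----**-*-**--*-**--*-*

12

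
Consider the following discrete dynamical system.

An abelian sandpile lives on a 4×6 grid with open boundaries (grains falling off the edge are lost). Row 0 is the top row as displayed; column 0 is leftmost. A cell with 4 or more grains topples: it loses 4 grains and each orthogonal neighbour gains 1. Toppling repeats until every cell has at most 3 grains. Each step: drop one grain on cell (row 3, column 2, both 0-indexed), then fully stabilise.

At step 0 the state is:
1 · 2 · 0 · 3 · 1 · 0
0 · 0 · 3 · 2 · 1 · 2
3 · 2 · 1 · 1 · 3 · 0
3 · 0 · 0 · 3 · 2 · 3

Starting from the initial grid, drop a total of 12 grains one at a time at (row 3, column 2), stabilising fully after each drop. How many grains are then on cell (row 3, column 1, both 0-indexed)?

3

[0] 1 · 2 · 0 · 3 · 1 · 0
0 · 0 · 3 · 2 · 1 · 2
3 · 2 · 1 · 1 · 3 · 0
3 · 0 · 0 · 3 · 2 · 3
[1] 1 · 2 · 0 · 3 · 1 · 0
0 · 0 · 3 · 2 · 1 · 2
3 · 2 · 1 · 1 · 3 · 0
3 · 0 · 1 · 3 · 2 · 3
[2] 1 · 2 · 0 · 3 · 1 · 0
0 · 0 · 3 · 2 · 1 · 2
3 · 2 · 1 · 1 · 3 · 0
3 · 0 · 2 · 3 · 2 · 3
[3] 1 · 2 · 0 · 3 · 1 · 0
0 · 0 · 3 · 2 · 1 · 2
3 · 2 · 1 · 1 · 3 · 0
3 · 0 · 3 · 3 · 2 · 3
[4] 1 · 2 · 0 · 3 · 1 · 0
0 · 0 · 3 · 2 · 1 · 2
3 · 2 · 2 · 2 · 3 · 0
3 · 1 · 1 · 0 · 3 · 3
[5] 1 · 2 · 0 · 3 · 1 · 0
0 · 0 · 3 · 2 · 1 · 2
3 · 2 · 2 · 2 · 3 · 0
3 · 1 · 2 · 0 · 3 · 3
[6] 1 · 2 · 0 · 3 · 1 · 0
0 · 0 · 3 · 2 · 1 · 2
3 · 2 · 2 · 2 · 3 · 0
3 · 1 · 3 · 0 · 3 · 3
[7] 1 · 2 · 0 · 3 · 1 · 0
0 · 0 · 3 · 2 · 1 · 2
3 · 2 · 3 · 2 · 3 · 0
3 · 2 · 0 · 1 · 3 · 3
[8] 1 · 2 · 0 · 3 · 1 · 0
0 · 0 · 3 · 2 · 1 · 2
3 · 2 · 3 · 2 · 3 · 0
3 · 2 · 1 · 1 · 3 · 3
[9] 1 · 2 · 0 · 3 · 1 · 0
0 · 0 · 3 · 2 · 1 · 2
3 · 2 · 3 · 2 · 3 · 0
3 · 2 · 2 · 1 · 3 · 3
[10] 1 · 2 · 0 · 3 · 1 · 0
0 · 0 · 3 · 2 · 1 · 2
3 · 2 · 3 · 2 · 3 · 0
3 · 2 · 3 · 1 · 3 · 3
[11] 1 · 2 · 1 · 3 · 1 · 0
0 · 1 · 0 · 3 · 1 · 2
3 · 3 · 1 · 3 · 3 · 0
3 · 3 · 1 · 2 · 3 · 3
[12] 1 · 2 · 1 · 3 · 1 · 0
0 · 1 · 0 · 3 · 1 · 2
3 · 3 · 1 · 3 · 3 · 0
3 · 3 · 2 · 2 · 3 · 3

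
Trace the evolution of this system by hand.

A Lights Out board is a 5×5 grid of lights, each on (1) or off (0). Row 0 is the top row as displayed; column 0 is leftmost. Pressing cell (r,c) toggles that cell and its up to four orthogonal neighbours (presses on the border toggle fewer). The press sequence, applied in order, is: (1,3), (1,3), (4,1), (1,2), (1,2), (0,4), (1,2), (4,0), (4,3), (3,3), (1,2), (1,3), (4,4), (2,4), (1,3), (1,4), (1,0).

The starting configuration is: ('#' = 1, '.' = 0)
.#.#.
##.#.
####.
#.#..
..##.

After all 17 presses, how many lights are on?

0) .#.#.
##.#.
####.
#.#..
..##.
1) .#...
###.#
###..
#.#..
..##.
2) .#.#.
##.#.
####.
#.#..
..##.
3) .#.#.
##.#.
####.
###..
##.#.
4) .###.
#.#..
##.#.
###..
##.#.
5) .#.#.
##.#.
####.
###..
##.#.
6) .#..#
##.##
####.
###..
##.#.
7) .##.#
#.#.#
##.#.
###..
##.#.
8) .##.#
#.#.#
##.#.
.##..
...#.
9) .##.#
#.#.#
##.#.
.###.
..#.#
10) .##.#
#.#.#
##...
.#..#
..###
11) .#..#
##.##
###..
.#..#
..###
12) .#.##
###..
####.
.#..#
..###
13) .#.##
###..
####.
.#...
..#..
14) .#.##
###.#
###.#
.#..#
..#..
15) .#..#
##.#.
#####
.#..#
..#..
16) .#...
##..#
####.
.#..#
..#..
17) ##...
....#
.###.
.#..#
..#..

9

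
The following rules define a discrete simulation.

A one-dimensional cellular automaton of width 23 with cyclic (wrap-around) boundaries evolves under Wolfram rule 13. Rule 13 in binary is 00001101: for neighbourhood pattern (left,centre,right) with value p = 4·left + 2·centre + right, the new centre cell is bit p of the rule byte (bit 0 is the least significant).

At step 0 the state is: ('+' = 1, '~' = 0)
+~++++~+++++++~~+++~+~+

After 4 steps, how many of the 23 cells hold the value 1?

12

k=0  +~++++~+++++++~~+++~+~+
k=1  ~~+~~~~+~~~~~~~~+~~~+~+
k=2  ~~+~++~+~++++++~+~+~+~+
k=3  ~~+~+~~+~+~~~~~~+~+~+~+
k=4  ~~+~+~~+~+~++++~+~+~+~+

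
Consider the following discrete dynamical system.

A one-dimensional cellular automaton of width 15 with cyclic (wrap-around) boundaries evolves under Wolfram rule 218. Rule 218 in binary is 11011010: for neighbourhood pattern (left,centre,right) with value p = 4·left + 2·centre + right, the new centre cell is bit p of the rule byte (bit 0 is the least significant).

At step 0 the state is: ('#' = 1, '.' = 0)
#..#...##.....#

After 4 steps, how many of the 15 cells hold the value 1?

13

step 0: #..#...##.....#
step 1: ###.#.####...##
step 2: ###...#####.###
step 3: ####.######.###
step 4: ####.######.###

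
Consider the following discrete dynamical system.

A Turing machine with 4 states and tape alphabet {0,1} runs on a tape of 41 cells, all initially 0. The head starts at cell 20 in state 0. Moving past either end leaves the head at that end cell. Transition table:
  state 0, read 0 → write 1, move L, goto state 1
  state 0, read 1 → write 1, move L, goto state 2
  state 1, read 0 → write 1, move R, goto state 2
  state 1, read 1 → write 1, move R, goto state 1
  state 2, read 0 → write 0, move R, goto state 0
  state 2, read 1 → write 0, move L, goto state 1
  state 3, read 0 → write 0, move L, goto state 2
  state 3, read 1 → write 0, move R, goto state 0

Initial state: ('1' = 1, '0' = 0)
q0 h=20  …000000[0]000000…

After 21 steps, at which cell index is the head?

25

0) q0 h=20  …000000[0]000000…
1) q1 h=19  …000000[0]100000…
2) q2 h=20  …000001[1]000000…
3) q1 h=19  …000000[1]000000…
4) q1 h=20  …000001[0]000000…
5) q2 h=21  …000011[0]000000…
6) q0 h=22  …000110[0]000000…
7) q1 h=21  …000011[0]100000…
8) q2 h=22  …000111[1]000000…
9) q1 h=21  …000011[1]000000…
10) q1 h=22  …000111[0]000000…
11) q2 h=23  …001111[0]000000…
12) q0 h=24  …011110[0]000000…
13) q1 h=23  …001111[0]100000…
14) q2 h=24  …011111[1]000000…
15) q1 h=23  …001111[1]000000…
16) q1 h=24  …011111[0]000000…
17) q2 h=25  …111111[0]000000…
18) q0 h=26  …111110[0]000000…
19) q1 h=25  …111111[0]100000…
20) q2 h=26  …111111[1]000000…
21) q1 h=25  …111111[1]000000…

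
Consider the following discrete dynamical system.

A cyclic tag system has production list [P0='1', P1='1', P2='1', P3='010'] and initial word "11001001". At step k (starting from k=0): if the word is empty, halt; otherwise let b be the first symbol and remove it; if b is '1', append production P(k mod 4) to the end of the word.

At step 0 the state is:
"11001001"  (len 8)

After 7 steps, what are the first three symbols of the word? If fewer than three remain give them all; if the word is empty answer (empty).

step 0: "11001001"  (len 8)
step 1: "10010011"  (len 8)
step 2: "00100111"  (len 8)
step 3: "0100111"  (len 7)
step 4: "100111"  (len 6)
step 5: "001111"  (len 6)
step 6: "01111"  (len 5)
step 7: "1111"  (len 4)

111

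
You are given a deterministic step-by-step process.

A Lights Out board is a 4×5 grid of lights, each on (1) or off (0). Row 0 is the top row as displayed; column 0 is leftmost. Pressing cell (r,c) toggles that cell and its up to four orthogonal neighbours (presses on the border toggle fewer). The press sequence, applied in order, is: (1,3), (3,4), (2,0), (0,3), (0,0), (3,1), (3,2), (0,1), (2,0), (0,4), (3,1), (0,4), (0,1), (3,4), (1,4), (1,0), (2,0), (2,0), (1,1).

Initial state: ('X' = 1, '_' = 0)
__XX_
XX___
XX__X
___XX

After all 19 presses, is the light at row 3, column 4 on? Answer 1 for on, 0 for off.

1

step 0: __XX_
XX___
XX__X
___XX
step 1: __X__
XXXXX
XX_XX
___XX
step 2: __X__
XXXXX
XX_X_
_____
step 3: __X__
_XXXX
___X_
X____
step 4: ___XX
_XX_X
___X_
X____
step 5: XX_XX
XXX_X
___X_
X____
step 6: XX_XX
XXX_X
_X_X_
_XX__
step 7: XX_XX
XXX_X
_XXX_
___X_
step 8: __XXX
X_X_X
_XXX_
___X_
step 9: __XXX
__X_X
X_XX_
X__X_
step 10: __X__
__X__
X_XX_
X__X_
step 11: __X__
__X__
XXXX_
_XXX_
step 12: __XXX
__X_X
XXXX_
_XXX_
step 13: XX_XX
_XX_X
XXXX_
_XXX_
step 14: XX_XX
_XX_X
XXXXX
_XX_X
step 15: XX_X_
_XXX_
XXXX_
_XX_X
step 16: _X_X_
X_XX_
_XXX_
_XX_X
step 17: _X_X_
__XX_
X_XX_
XXX_X
step 18: _X_X_
X_XX_
_XXX_
_XX_X
step 19: ___X_
_X_X_
__XX_
_XX_X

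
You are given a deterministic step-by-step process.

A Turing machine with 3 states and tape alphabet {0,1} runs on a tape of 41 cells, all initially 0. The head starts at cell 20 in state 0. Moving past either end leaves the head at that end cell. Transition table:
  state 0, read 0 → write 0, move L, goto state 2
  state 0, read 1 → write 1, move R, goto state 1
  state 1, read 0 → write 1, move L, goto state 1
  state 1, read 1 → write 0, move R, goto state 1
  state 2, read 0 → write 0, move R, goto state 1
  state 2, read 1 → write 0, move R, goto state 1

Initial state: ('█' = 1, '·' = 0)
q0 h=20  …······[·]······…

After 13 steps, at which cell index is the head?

9

0) q0 h=20  …······[·]······…
1) q2 h=19  …······[·]······…
2) q1 h=20  …······[·]······…
3) q1 h=19  …······[·]█·····…
4) q1 h=18  …······[·]██····…
5) q1 h=17  …······[·]███···…
6) q1 h=16  …······[·]████··…
7) q1 h=15  …······[·]█████·…
8) q1 h=14  …······[·]██████…
9) q1 h=13  …······[·]██████…
10) q1 h=12  …······[·]██████…
11) q1 h=11  …······[·]██████…
12) q1 h=10  …······[·]██████…
13) q1 h= 9  …······[·]██████…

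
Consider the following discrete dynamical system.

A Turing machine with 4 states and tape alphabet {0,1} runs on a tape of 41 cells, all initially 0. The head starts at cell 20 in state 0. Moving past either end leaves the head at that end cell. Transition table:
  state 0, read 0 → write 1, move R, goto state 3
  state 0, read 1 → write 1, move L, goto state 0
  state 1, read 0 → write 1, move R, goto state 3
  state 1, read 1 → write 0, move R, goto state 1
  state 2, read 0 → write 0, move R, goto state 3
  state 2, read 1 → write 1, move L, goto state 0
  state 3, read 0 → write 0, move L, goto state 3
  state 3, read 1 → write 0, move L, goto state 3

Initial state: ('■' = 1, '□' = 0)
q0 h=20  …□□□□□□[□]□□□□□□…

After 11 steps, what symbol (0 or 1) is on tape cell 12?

[0] q0 h=20  …□□□□□□[□]□□□□□□…
[1] q3 h=21  …□□□□□■[□]□□□□□□…
[2] q3 h=20  …□□□□□□[■]□□□□□□…
[3] q3 h=19  …□□□□□□[□]□□□□□□…
[4] q3 h=18  …□□□□□□[□]□□□□□□…
[5] q3 h=17  …□□□□□□[□]□□□□□□…
[6] q3 h=16  …□□□□□□[□]□□□□□□…
[7] q3 h=15  …□□□□□□[□]□□□□□□…
[8] q3 h=14  …□□□□□□[□]□□□□□□…
[9] q3 h=13  …□□□□□□[□]□□□□□□…
[10] q3 h=12  …□□□□□□[□]□□□□□□…
[11] q3 h=11  …□□□□□□[□]□□□□□□…

0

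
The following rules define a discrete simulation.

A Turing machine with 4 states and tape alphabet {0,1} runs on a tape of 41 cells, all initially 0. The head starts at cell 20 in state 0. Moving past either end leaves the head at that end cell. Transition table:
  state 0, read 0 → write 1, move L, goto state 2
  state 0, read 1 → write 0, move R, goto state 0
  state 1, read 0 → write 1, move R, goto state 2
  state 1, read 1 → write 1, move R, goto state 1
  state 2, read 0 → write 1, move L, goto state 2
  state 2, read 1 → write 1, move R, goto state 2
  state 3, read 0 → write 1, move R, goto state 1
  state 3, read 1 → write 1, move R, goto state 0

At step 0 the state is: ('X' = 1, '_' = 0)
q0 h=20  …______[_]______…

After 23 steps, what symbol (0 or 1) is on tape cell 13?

gen 0: q0 h=20  …______[_]______…
gen 1: q2 h=19  …______[_]X_____…
gen 2: q2 h=18  …______[_]XX____…
gen 3: q2 h=17  …______[_]XXX___…
gen 4: q2 h=16  …______[_]XXXX__…
gen 5: q2 h=15  …______[_]XXXXX_…
gen 6: q2 h=14  …______[_]XXXXXX…
gen 7: q2 h=13  …______[_]XXXXXX…
gen 8: q2 h=12  …______[_]XXXXXX…
gen 9: q2 h=11  …______[_]XXXXXX…
gen 10: q2 h=10  …______[_]XXXXXX…
gen 11: q2 h= 9  …______[_]XXXXXX…
gen 12: q2 h= 8  …______[_]XXXXXX…
gen 13: q2 h= 7  …______[_]XXXXXX…
gen 14: q2 h= 6  |______[_]XXXXXX…
gen 15: q2 h= 5  |_____[_]XXXXXX…
gen 16: q2 h= 4  |____[_]XXXXXX…
gen 17: q2 h= 3  |___[_]XXXXXX…
gen 18: q2 h= 2  |__[_]XXXXXX…
gen 19: q2 h= 1  |_[_]XXXXXX…
gen 20: q2 h= 0  |[_]XXXXXX…
gen 21: q2 h= 0  |[X]XXXXXX…
gen 22: q2 h= 1  |X[X]XXXXXX…
gen 23: q2 h= 2  |XX[X]XXXXXX…

1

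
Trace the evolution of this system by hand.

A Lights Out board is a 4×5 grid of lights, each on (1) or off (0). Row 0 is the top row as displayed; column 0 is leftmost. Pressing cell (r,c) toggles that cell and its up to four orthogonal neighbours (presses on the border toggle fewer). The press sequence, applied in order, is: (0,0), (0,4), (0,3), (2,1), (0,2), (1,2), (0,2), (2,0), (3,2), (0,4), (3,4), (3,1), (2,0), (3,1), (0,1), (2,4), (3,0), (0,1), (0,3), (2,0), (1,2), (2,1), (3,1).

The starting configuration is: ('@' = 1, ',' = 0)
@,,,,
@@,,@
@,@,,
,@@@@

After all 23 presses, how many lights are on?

k=0  @,,,,
@@,,@
@,@,,
,@@@@
k=1  ,@,,,
,@,,@
@,@,,
,@@@@
k=2  ,@,@@
,@,,,
@,@,,
,@@@@
k=3  ,@@,,
,@,@,
@,@,,
,@@@@
k=4  ,@@,,
,,,@,
,@,,,
,,@@@
k=5  ,,,@,
,,@@,
,@,,,
,,@@@
k=6  ,,@@,
,@,,,
,@@,,
,,@@@
k=7  ,@,,,
,@@,,
,@@,,
,,@@@
k=8  ,@,,,
@@@,,
@,@,,
@,@@@
k=9  ,@,,,
@@@,,
@,,,,
@@,,@
k=10  ,@,@@
@@@,@
@,,,,
@@,,@
k=11  ,@,@@
@@@,@
@,,,@
@@,@,
k=12  ,@,@@
@@@,@
@@,,@
,,@@,
k=13  ,@,@@
,@@,@
,,,,@
@,@@,
k=14  ,@,@@
,@@,@
,@,,@
,@,@,
k=15  @,@@@
,,@,@
,@,,@
,@,@,
k=16  @,@@@
,,@,,
,@,@,
,@,@@
k=17  @,@@@
,,@,,
@@,@,
@,,@@
k=18  ,@,@@
,@@,,
@@,@,
@,,@@
k=19  ,@@,,
,@@@,
@@,@,
@,,@@
k=20  ,@@,,
@@@@,
,,,@,
,,,@@
k=21  ,@,,,
@,,,,
,,@@,
,,,@@
k=22  ,@,,,
@@,,,
@@,@,
,@,@@
k=23  ,@,,,
@@,,,
@,,@,
@,@@@

9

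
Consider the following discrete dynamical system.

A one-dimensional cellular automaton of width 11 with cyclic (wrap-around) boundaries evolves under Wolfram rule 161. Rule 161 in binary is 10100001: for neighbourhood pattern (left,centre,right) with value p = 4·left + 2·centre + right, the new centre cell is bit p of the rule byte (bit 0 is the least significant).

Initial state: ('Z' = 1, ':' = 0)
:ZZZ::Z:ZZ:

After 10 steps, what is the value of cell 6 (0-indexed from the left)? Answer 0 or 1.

step 0: :ZZZ::Z:ZZ:
step 1: ::Z::::Z:::
step 2: Z:::ZZ:::ZZ
step 3: ::Z::::Z::Z
step 4: ::::ZZ:::::
step 5: ZZZ::::ZZZZ
step 6: ZZ::ZZ::ZZZ
step 7: Z::::::::ZZ
step 8: ::ZZZZZZ::Z
step 9: :::ZZZZ::::
step 10: ZZ::ZZ::ZZZ

0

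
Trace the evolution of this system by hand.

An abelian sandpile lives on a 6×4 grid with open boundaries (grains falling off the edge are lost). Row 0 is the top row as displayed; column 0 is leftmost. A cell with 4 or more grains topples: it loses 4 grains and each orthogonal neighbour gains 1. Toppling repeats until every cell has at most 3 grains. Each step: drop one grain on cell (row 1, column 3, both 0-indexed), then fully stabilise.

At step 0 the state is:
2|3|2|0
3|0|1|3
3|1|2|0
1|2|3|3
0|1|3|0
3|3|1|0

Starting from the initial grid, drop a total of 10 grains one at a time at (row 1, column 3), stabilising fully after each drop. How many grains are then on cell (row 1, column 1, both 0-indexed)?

[0] 2|3|2|0
3|0|1|3
3|1|2|0
1|2|3|3
0|1|3|0
3|3|1|0
[1] 2|3|2|1
3|0|2|0
3|1|2|1
1|2|3|3
0|1|3|0
3|3|1|0
[2] 2|3|2|1
3|0|2|1
3|1|2|1
1|2|3|3
0|1|3|0
3|3|1|0
[3] 2|3|2|1
3|0|2|2
3|1|2|1
1|2|3|3
0|1|3|0
3|3|1|0
[4] 2|3|2|1
3|0|2|3
3|1|2|1
1|2|3|3
0|1|3|0
3|3|1|0
[5] 2|3|2|2
3|0|3|0
3|1|2|2
1|2|3|3
0|1|3|0
3|3|1|0
[6] 2|3|2|2
3|0|3|1
3|1|2|2
1|2|3|3
0|1|3|0
3|3|1|0
[7] 2|3|2|2
3|0|3|2
3|1|2|2
1|2|3|3
0|1|3|0
3|3|1|0
[8] 2|3|2|2
3|0|3|3
3|1|2|2
1|2|3|3
0|1|3|0
3|3|1|0
[9] 2|3|3|3
3|1|0|1
3|1|3|3
1|2|3|3
0|1|3|0
3|3|1|0
[10] 2|3|3|3
3|1|0|2
3|1|3|3
1|2|3|3
0|1|3|0
3|3|1|0

1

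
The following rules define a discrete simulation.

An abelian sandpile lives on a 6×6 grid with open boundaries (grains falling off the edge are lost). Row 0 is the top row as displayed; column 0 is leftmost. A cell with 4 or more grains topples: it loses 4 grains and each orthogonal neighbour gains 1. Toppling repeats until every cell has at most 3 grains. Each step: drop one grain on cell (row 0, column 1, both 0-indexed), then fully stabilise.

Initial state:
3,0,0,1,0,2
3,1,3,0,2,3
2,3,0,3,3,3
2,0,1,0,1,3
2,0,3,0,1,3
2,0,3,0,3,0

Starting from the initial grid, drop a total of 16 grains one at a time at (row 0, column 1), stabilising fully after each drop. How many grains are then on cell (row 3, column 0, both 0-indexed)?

3

k=0  3,0,0,1,0,2
3,1,3,0,2,3
2,3,0,3,3,3
2,0,1,0,1,3
2,0,3,0,1,3
2,0,3,0,3,0
k=1  3,1,0,1,0,2
3,1,3,0,2,3
2,3,0,3,3,3
2,0,1,0,1,3
2,0,3,0,1,3
2,0,3,0,3,0
k=2  3,2,0,1,0,2
3,1,3,0,2,3
2,3,0,3,3,3
2,0,1,0,1,3
2,0,3,0,1,3
2,0,3,0,3,0
k=3  3,3,0,1,0,2
3,1,3,0,2,3
2,3,0,3,3,3
2,0,1,0,1,3
2,0,3,0,1,3
2,0,3,0,3,0
k=4  1,1,1,1,0,2
0,3,3,0,2,3
3,3,0,3,3,3
2,0,1,0,1,3
2,0,3,0,1,3
2,0,3,0,3,0
k=5  1,2,1,1,0,2
0,3,3,0,2,3
3,3,0,3,3,3
2,0,1,0,1,3
2,0,3,0,1,3
2,0,3,0,3,0
k=6  1,3,1,1,0,2
0,3,3,0,2,3
3,3,0,3,3,3
2,0,1,0,1,3
2,0,3,0,1,3
2,0,3,0,3,0
k=7  2,1,3,1,0,2
2,2,0,1,2,3
0,1,2,3,3,3
3,1,1,0,1,3
2,0,3,0,1,3
2,0,3,0,3,0
k=8  2,2,3,1,0,2
2,2,0,1,2,3
0,1,2,3,3,3
3,1,1,0,1,3
2,0,3,0,1,3
2,0,3,0,3,0
k=9  2,3,3,1,0,2
2,2,0,1,2,3
0,1,2,3,3,3
3,1,1,0,1,3
2,0,3,0,1,3
2,0,3,0,3,0
k=10  3,1,0,2,0,2
2,3,1,1,2,3
0,1,2,3,3,3
3,1,1,0,1,3
2,0,3,0,1,3
2,0,3,0,3,0
k=11  3,2,0,2,0,2
2,3,1,1,2,3
0,1,2,3,3,3
3,1,1,0,1,3
2,0,3,0,1,3
2,0,3,0,3,0
k=12  3,3,0,2,0,2
2,3,1,1,2,3
0,1,2,3,3,3
3,1,1,0,1,3
2,0,3,0,1,3
2,0,3,0,3,0
k=13  1,2,1,2,0,2
0,1,2,1,2,3
1,2,2,3,3,3
3,1,1,0,1,3
2,0,3,0,1,3
2,0,3,0,3,0
k=14  1,3,1,2,0,2
0,1,2,1,2,3
1,2,2,3,3,3
3,1,1,0,1,3
2,0,3,0,1,3
2,0,3,0,3,0
k=15  2,0,2,2,0,2
0,2,2,1,2,3
1,2,2,3,3,3
3,1,1,0,1,3
2,0,3,0,1,3
2,0,3,0,3,0
k=16  2,1,2,2,0,2
0,2,2,1,2,3
1,2,2,3,3,3
3,1,1,0,1,3
2,0,3,0,1,3
2,0,3,0,3,0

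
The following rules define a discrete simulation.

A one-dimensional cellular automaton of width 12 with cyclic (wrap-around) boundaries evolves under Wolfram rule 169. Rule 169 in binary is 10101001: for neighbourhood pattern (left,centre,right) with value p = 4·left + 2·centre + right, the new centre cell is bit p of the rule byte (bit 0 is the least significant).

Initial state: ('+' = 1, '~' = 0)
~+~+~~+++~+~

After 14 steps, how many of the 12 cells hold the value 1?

t=0: ~+~+~~+++~+~
t=1: ~~+~~~++~+~~
t=2: +~~~+~+~+~~+
t=3: ~~+~~+~+~~~+
t=4: ~~~~~~+~~+~~
t=5: +++++~~~~~~+
t=6: ++++~~++++~+
t=7: +++~~~+++~++
t=8: ++~~+~++~+++
t=9: +~~~~++~++++
t=10: ~~++~+~+++++
t=11: ~~+~+~+++++~
t=12: +~~+~+++++~~
t=13: ~~~~+++++~~~
t=14: +++~++++~~++

9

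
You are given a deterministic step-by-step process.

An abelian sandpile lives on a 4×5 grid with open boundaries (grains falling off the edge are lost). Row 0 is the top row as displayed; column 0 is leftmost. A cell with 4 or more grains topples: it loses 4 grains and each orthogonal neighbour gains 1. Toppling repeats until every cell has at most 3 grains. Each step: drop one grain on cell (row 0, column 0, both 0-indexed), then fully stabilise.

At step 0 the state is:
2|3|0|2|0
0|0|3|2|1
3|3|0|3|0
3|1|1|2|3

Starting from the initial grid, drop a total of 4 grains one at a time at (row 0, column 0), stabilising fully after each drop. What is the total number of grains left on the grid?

33

k=0  2|3|0|2|0
0|0|3|2|1
3|3|0|3|0
3|1|1|2|3
k=1  3|3|0|2|0
0|0|3|2|1
3|3|0|3|0
3|1|1|2|3
k=2  1|0|1|2|0
1|1|3|2|1
3|3|0|3|0
3|1|1|2|3
k=3  2|0|1|2|0
1|1|3|2|1
3|3|0|3|0
3|1|1|2|3
k=4  3|0|1|2|0
1|1|3|2|1
3|3|0|3|0
3|1|1|2|3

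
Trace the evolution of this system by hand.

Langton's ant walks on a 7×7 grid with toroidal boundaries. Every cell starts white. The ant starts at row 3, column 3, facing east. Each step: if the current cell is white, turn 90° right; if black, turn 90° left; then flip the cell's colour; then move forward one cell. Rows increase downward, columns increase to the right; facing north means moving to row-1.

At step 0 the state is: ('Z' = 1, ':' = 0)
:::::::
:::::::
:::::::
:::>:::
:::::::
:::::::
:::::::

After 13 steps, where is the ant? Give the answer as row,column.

2,3

0) :::::::
:::::::
:::::::
:::>:::
:::::::
:::::::
:::::::
1) :::::::
:::::::
:::::::
:::Z:::
:::v:::
:::::::
:::::::
2) :::::::
:::::::
:::::::
:::Z:::
::<Z:::
:::::::
:::::::
3) :::::::
:::::::
:::::::
::^Z:::
::ZZ:::
:::::::
:::::::
4) :::::::
:::::::
:::::::
::Z>:::
::ZZ:::
:::::::
:::::::
5) :::::::
:::::::
:::^:::
::Z::::
::ZZ:::
:::::::
:::::::
6) :::::::
:::::::
:::Z>::
::Z::::
::ZZ:::
:::::::
:::::::
7) :::::::
:::::::
:::ZZ::
::Z:v::
::ZZ:::
:::::::
:::::::
8) :::::::
:::::::
:::ZZ::
::Z<Z::
::ZZ:::
:::::::
:::::::
9) :::::::
:::::::
:::^Z::
::ZZZ::
::ZZ:::
:::::::
:::::::
10) :::::::
:::::::
::<:Z::
::ZZZ::
::ZZ:::
:::::::
:::::::
11) :::::::
::^::::
::Z:Z::
::ZZZ::
::ZZ:::
:::::::
:::::::
12) :::::::
::Z>:::
::Z:Z::
::ZZZ::
::ZZ:::
:::::::
:::::::
13) :::::::
::ZZ:::
::ZvZ::
::ZZZ::
::ZZ:::
:::::::
:::::::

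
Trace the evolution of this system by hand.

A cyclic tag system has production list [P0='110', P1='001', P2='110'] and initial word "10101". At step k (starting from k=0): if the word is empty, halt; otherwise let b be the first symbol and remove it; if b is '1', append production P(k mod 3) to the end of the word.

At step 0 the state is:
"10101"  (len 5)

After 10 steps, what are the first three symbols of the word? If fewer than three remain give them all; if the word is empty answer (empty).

gen 0: "10101"  (len 5)
gen 1: "0101110"  (len 7)
gen 2: "101110"  (len 6)
gen 3: "01110110"  (len 8)
gen 4: "1110110"  (len 7)
gen 5: "110110001"  (len 9)
gen 6: "10110001110"  (len 11)
gen 7: "0110001110110"  (len 13)
gen 8: "110001110110"  (len 12)
gen 9: "10001110110110"  (len 14)
gen 10: "0001110110110110"  (len 16)

000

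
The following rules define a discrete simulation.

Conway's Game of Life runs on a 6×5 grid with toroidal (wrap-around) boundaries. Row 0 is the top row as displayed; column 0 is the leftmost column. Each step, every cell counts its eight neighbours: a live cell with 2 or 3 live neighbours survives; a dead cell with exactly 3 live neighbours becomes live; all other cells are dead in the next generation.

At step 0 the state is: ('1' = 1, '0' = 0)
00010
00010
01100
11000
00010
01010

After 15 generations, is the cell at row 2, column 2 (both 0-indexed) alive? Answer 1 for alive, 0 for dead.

[0] 00010
00010
01100
11000
00010
01010
[1] 00011
00010
11100
11000
11001
00011
[2] 00100
11010
10101
00000
01110
00100
[3] 00110
10010
10111
10001
01110
00000
[4] 00111
10000
00100
00000
11111
01000
[5] 11111
01101
00000
10001
11111
00000
[6] 00001
00001
01011
00100
01110
00000
[7] 00000
00001
10111
10001
01110
00110
[8] 00010
10001
01000
00000
11000
01010
[9] 10110
10001
10000
11000
11100
11001
[10] 00110
10010
00000
00101
00100
00000
[11] 00111
00111
00011
00010
00010
00110
[12] 01000
10000
00000
00110
00011
00000
[13] 00000
00000
00000
00111
00111
00000
[14] 00000
00000
00010
00101
00101
00010
[15] 00000
00000
00010
00101
00101
00010

0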